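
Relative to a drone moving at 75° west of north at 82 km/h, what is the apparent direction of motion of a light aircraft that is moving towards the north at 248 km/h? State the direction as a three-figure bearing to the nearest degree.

019°

Taking east as x and north as y: light aircraft velocity = (0.000, 248.000) km/h; drone velocity = (-79.206, 21.223) km/h.
Velocity of light aircraft relative to drone = (0.000, 248.000) − (-79.206, 21.223) = (79.206, 226.777) km/h.
Bearing = atan2(79.21, 226.78) = 19.25° clockwise from north.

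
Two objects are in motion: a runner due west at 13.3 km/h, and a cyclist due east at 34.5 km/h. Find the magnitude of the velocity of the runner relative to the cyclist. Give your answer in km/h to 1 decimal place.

47.8 km/h

Taking east as x and north as y: runner velocity = (-13.300, 0.000) km/h; cyclist velocity = (34.500, 0.000) km/h.
Velocity of runner relative to cyclist = (-13.300, 0.000) − (34.500, 0.000) = (-47.800, 0.000) km/h.
Magnitude = |(-47.800, 0.000)| = 47.800 km/h.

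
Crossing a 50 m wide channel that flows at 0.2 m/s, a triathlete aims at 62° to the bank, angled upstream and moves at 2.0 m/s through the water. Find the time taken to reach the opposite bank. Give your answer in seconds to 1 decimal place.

The component of the triathlete's velocity perpendicular to the bank is 2.0 × sin 62° = 1.766 m/s.
Only the cross-stream component determines the crossing time; the current contributes nothing perpendicular to the bank.
Time = 50 / 1.766 = 28.314 s.

28.3 s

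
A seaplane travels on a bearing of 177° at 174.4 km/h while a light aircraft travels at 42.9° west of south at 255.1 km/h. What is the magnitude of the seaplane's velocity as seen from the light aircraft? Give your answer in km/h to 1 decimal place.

Taking east as x and north as y: seaplane velocity = (9.127, -174.161) km/h; light aircraft velocity = (-173.652, -186.872) km/h.
Velocity of seaplane relative to light aircraft = (9.127, -174.161) − (-173.652, -186.872) = (182.779, 12.711) km/h.
Magnitude = |(182.779, 12.711)| = 183.221 km/h.

183.2 km/h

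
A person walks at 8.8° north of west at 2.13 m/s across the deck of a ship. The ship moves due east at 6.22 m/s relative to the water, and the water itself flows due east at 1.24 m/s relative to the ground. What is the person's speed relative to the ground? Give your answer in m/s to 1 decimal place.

5.4 m/s

In east/north components (m/s): person relative to ship = (-2.105, 0.326); ship relative to water = (6.220, 0.000); water relative to ground = (1.240, 0.000).
Sum = (5.355, 0.326) m/s.
Speed = |(5.355, 0.326)| = 5.365 m/s.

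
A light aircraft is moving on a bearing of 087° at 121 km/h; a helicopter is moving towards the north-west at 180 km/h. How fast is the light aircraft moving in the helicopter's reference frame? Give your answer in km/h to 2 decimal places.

Taking east as x and north as y: light aircraft velocity = (120.834, 6.333) km/h; helicopter velocity = (-127.279, 127.279) km/h.
Velocity of light aircraft relative to helicopter = (120.834, 6.333) − (-127.279, 127.279) = (248.113, -120.947) km/h.
Magnitude = |(248.113, -120.947)| = 276.022 km/h.

276.02 km/h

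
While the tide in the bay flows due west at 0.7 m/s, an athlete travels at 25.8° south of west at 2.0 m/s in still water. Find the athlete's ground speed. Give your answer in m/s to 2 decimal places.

Taking east as x and north as y: velocity relative to the water = (-1.801, -0.870) m/s; the water relative to ground = (-0.700, 0.000) m/s.
Velocity relative to ground = (-1.801, -0.870) + (-0.700, 0.000) = (-2.501, -0.870) m/s.
Speed = |(-2.501, -0.870)| = 2.648 m/s.

2.65 m/s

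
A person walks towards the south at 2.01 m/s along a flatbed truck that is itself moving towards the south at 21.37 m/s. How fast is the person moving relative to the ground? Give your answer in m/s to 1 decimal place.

23.4 m/s

Taking east as x and north as y: flatbed truck velocity = (0.000, -21.370) m/s; person velocity relative to flatbed truck = (0.000, -2.010) m/s.
Velocity relative to ground = (0.000, -21.370) + (0.000, -2.010) = (0.000, -23.380) m/s.
Speed = |(0.000, -23.380)| = 23.380 m/s.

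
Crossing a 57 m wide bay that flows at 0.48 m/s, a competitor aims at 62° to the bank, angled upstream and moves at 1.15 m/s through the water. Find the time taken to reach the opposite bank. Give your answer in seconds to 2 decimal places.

56.14 s

The component of the competitor's velocity perpendicular to the bank is 1.15 × sin 62° = 1.015 m/s.
The current is parallel to the bank, so it does not affect the crossing time.
Time = 57 / 1.015 = 56.136 s.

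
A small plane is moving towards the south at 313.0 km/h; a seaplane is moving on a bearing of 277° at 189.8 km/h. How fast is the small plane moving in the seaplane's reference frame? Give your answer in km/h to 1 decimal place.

Taking east as x and north as y: small plane velocity = (0.000, -313.000) km/h; seaplane velocity = (-188.385, 23.131) km/h.
Velocity of small plane relative to seaplane = (0.000, -313.000) − (-188.385, 23.131) = (188.385, -336.131) km/h.
Magnitude = |(188.385, -336.131)| = 385.322 km/h.

385.3 km/h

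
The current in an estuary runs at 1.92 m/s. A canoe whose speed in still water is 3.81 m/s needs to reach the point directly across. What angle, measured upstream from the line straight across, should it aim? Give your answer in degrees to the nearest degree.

To cancel the current, the upstream component of the canoe's velocity must equal the flow: 3.81 sin θ = 1.92.
sin θ = 1.92 / 3.81 = 0.5039.
θ = arcsin(0.5039) = 30.261°.

30°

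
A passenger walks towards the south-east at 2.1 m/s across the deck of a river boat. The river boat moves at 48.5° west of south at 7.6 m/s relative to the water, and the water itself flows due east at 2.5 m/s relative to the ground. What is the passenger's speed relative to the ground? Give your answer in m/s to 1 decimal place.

In east/north components (m/s): passenger relative to river boat = (1.485, -1.485); river boat relative to water = (-5.692, -5.036); water relative to ground = (2.500, 0.000).
Sum = (-1.707, -6.521) m/s.
Speed = |(-1.707, -6.521)| = 6.741 m/s.

6.7 m/s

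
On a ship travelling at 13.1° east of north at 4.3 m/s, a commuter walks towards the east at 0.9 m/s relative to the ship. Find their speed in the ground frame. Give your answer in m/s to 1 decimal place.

4.6 m/s

Taking east as x and north as y: ship velocity = (0.975, 4.188) m/s; commuter velocity relative to ship = (0.900, 0.000) m/s.
Velocity relative to ground = (0.975, 4.188) + (0.900, 0.000) = (1.875, 4.188) m/s.
Speed = |(1.875, 4.188)| = 4.588 m/s.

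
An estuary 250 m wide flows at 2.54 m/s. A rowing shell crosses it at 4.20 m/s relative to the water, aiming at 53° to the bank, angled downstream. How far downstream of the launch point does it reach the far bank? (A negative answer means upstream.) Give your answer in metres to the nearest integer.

378 m

Perpendicular speed = 3.354 m/s; crossing time = 250 / 3.354 = 74.532 s.
Net downstream speed = 5.068 m/s.
Drift = 5.068 × 74.532 = 377.699 m (downstream).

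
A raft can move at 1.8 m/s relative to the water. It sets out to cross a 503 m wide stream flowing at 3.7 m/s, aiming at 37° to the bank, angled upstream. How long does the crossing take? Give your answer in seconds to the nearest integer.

The component of the raft's velocity perpendicular to the bank is 1.8 × sin 37° = 1.083 m/s.
Only the cross-stream component determines the crossing time; the current contributes nothing perpendicular to the bank.
Time = 503 / 1.083 = 464.336 s.

464 s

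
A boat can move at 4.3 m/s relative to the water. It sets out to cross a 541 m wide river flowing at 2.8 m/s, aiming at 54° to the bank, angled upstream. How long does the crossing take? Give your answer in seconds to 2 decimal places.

The component of the boat's velocity perpendicular to the bank is 4.3 × sin 54° = 3.479 m/s.
Only the cross-stream component determines the crossing time; the current contributes nothing perpendicular to the bank.
Time = 541 / 3.479 = 155.515 s.

155.51 s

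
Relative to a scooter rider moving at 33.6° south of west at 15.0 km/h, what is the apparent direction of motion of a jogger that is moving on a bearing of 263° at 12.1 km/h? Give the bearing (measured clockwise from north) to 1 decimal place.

Taking east as x and north as y: jogger velocity = (-12.010, -1.475) km/h; scooter rider velocity = (-12.494, -8.301) km/h.
Velocity of jogger relative to scooter rider = (-12.010, -1.475) − (-12.494, -8.301) = (0.484, 6.826) km/h.
Bearing = atan2(0.48, 6.83) = 4.06° clockwise from north.

004.1°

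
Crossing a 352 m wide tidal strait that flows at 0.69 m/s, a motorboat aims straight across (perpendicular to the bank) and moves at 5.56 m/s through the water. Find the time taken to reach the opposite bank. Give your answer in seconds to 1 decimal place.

The component of the motorboat's velocity perpendicular to the bank is 5.56 m/s.
The current is parallel to the bank, so it does not affect the crossing time.
Time = 352 / 5.560 = 63.309 s.

63.3 s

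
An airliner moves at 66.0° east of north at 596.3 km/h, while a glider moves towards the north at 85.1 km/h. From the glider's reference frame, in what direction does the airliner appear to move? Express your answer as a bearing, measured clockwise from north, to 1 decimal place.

073.9°

Taking east as x and north as y: airliner velocity = (544.747, 242.537) km/h; glider velocity = (0.000, 85.100) km/h.
Velocity of airliner relative to glider = (544.747, 242.537) − (0.000, 85.100) = (544.747, 157.437) km/h.
Bearing = atan2(544.75, 157.44) = 73.88° clockwise from north.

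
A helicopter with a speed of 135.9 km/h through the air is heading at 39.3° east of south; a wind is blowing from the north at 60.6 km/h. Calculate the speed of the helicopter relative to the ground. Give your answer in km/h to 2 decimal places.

186.78 km/h

Taking east as x and north as y: velocity relative to the air = (86.076, -105.165) km/h; the air relative to ground = (0.000, -60.600) km/h.
Velocity relative to ground = (86.076, -105.165) + (0.000, -60.600) = (86.076, -165.765) km/h.
Speed = |(86.076, -165.765)| = 186.781 km/h.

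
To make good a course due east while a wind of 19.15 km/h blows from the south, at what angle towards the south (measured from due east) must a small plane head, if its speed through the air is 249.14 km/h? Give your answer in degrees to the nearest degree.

The wind pushes perpendicular to the desired track; the heading must have a component into the wind equal to 19.15 km/h: 249.14 sin θ = 19.15.
sin θ = 0.0769, so θ = 4.408°.

4°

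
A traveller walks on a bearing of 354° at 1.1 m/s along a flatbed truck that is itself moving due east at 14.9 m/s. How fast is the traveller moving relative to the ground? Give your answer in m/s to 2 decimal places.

14.83 m/s

Taking east as x and north as y: flatbed truck velocity = (14.900, 0.000) m/s; traveller velocity relative to flatbed truck = (-0.115, 1.094) m/s.
Velocity relative to ground = (14.900, 0.000) + (-0.115, 1.094) = (14.785, 1.094) m/s.
Speed = |(14.785, 1.094)| = 14.825 m/s.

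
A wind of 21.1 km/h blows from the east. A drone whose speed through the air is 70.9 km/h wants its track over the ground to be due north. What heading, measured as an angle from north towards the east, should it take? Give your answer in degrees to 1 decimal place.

The wind pushes perpendicular to the desired track; the heading must have a component into the wind equal to 21.1 km/h: 70.9 sin θ = 21.1.
sin θ = 0.2976, so θ = 17.314°.

17.3°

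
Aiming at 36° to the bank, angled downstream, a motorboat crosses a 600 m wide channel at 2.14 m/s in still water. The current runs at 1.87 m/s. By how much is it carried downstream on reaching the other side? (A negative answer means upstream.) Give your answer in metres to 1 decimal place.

1717.8 m

Perpendicular speed = 1.258 m/s; crossing time = 600 / 1.258 = 477.000 s.
Net downstream speed = 3.601 m/s.
Drift = 3.601 × 477.000 = 1717.820 m (downstream).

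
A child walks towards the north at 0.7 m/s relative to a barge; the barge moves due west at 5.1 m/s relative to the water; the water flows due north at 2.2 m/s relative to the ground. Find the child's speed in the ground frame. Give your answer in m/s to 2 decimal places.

5.87 m/s

In east/north components (m/s): child relative to barge = (0.000, 0.700); barge relative to water = (-5.100, 0.000); water relative to ground = (0.000, 2.200).
Sum = (-5.100, 2.900) m/s.
Speed = |(-5.100, 2.900)| = 5.867 m/s.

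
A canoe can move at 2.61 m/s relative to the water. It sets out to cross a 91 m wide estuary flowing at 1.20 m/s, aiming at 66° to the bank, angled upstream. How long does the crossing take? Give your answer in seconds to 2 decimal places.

The component of the canoe's velocity perpendicular to the bank is 2.61 × sin 66° = 2.384 m/s.
Only the cross-stream component determines the crossing time; the current contributes nothing perpendicular to the bank.
Time = 91 / 2.384 = 38.165 s.

38.17 s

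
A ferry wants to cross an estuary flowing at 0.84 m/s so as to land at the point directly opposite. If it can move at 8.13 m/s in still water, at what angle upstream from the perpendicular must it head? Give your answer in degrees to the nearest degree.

To cancel the current, the upstream component of the ferry's velocity must equal the flow: 8.13 sin θ = 0.84.
sin θ = 0.84 / 8.13 = 0.1033.
θ = arcsin(0.1033) = 5.930°.

6°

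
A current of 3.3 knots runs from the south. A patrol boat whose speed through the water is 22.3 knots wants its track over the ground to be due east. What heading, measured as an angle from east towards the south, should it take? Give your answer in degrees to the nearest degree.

The current pushes perpendicular to the desired track; the heading must have a component into the current equal to 3.3 knots: 22.3 sin θ = 3.3.
sin θ = 0.1480, so θ = 8.510°.

9°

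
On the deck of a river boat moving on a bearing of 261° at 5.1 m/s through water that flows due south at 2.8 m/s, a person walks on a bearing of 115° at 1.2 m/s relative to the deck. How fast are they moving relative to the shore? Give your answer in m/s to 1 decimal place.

5.7 m/s

In east/north components (m/s): person relative to river boat = (1.088, -0.507); river boat relative to water = (-5.037, -0.798); water relative to ground = (0.000, -2.800).
Sum = (-3.950, -4.105) m/s.
Speed = |(-3.950, -4.105)| = 5.697 m/s.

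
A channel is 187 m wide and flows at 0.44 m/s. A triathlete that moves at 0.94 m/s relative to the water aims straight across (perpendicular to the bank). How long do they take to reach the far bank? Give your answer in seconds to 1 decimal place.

198.9 s

The component of the triathlete's velocity perpendicular to the bank is 0.94 m/s.
The flow acts along the bank and has no component across it.
Time = 187 / 0.940 = 198.936 s.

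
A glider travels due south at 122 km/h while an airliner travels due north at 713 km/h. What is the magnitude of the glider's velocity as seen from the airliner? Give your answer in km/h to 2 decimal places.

835.00 km/h

Taking east as x and north as y: glider velocity = (0.000, -122.000) km/h; airliner velocity = (0.000, 713.000) km/h.
Velocity of glider relative to airliner = (0.000, -122.000) − (0.000, 713.000) = (0.000, -835.000) km/h.
Magnitude = |(0.000, -835.000)| = 835.000 km/h.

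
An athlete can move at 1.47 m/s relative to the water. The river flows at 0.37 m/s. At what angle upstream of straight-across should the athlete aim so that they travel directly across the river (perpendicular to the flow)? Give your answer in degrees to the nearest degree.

15°

To cancel the current, the upstream component of the athlete's velocity must equal the flow: 1.47 sin θ = 0.37.
sin θ = 0.37 / 1.47 = 0.2517.
θ = arcsin(0.2517) = 14.578°.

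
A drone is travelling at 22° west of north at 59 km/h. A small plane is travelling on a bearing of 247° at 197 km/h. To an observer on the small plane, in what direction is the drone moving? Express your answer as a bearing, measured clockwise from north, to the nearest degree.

050°

Taking east as x and north as y: drone velocity = (-22.102, 54.704) km/h; small plane velocity = (-181.339, -76.974) km/h.
Velocity of drone relative to small plane = (-22.102, 54.704) − (-181.339, -76.974) = (159.238, 131.678) km/h.
Bearing = atan2(159.24, 131.68) = 50.41° clockwise from north.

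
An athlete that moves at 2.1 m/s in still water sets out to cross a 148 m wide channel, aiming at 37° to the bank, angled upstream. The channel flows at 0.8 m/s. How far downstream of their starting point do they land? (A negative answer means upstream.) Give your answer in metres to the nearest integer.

Perpendicular speed = 1.264 m/s; crossing time = 148 / 1.264 = 117.106 s.
Net downstream speed = -0.877 m/s.
Drift = -0.877 × 117.106 = -102.718 m (upstream).

-103 m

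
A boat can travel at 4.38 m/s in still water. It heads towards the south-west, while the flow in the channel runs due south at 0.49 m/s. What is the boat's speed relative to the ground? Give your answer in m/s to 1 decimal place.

4.7 m/s

Taking east as x and north as y: velocity relative to the water = (-3.097, -3.097) m/s; the water relative to ground = (0.000, -0.490) m/s.
Velocity relative to ground = (-3.097, -3.097) + (0.000, -0.490) = (-3.097, -3.587) m/s.
Speed = |(-3.097, -3.587)| = 4.739 m/s.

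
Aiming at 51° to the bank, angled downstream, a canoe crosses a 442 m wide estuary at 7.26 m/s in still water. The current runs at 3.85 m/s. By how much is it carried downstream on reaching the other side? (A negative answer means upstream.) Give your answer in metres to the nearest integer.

Perpendicular speed = 5.642 m/s; crossing time = 442 / 5.642 = 78.340 s.
Net downstream speed = 8.419 m/s.
Drift = 8.419 × 78.340 = 659.533 m (downstream).

660 m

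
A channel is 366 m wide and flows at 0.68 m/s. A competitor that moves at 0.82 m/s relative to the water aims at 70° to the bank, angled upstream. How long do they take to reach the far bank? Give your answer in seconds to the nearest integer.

475 s

The component of the competitor's velocity perpendicular to the bank is 0.82 × sin 70° = 0.771 m/s.
Only the cross-stream component determines the crossing time; the current contributes nothing perpendicular to the bank.
Time = 366 / 0.771 = 474.987 s.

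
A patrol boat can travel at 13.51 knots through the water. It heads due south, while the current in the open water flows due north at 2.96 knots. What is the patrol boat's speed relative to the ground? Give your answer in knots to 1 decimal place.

Taking east as x and north as y: velocity relative to the water = (0.000, -13.510) knots; the water relative to ground = (0.000, 2.960) knots.
Velocity relative to ground = (0.000, -13.510) + (0.000, 2.960) = (0.000, -10.550) knots.
Speed = |(0.000, -10.550)| = 10.550 knots.

10.6 knots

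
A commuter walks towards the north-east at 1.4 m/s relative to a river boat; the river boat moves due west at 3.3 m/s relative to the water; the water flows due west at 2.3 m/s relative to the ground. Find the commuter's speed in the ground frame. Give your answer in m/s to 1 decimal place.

In east/north components (m/s): commuter relative to river boat = (0.990, 0.990); river boat relative to water = (-3.300, 0.000); water relative to ground = (-2.300, 0.000).
Sum = (-4.610, 0.990) m/s.
Speed = |(-4.610, 0.990)| = 4.715 m/s.

4.7 m/s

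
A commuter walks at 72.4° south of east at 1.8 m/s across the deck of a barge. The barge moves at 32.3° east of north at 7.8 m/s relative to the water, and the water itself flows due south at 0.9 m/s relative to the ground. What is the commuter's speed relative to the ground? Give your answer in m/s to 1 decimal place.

In east/north components (m/s): commuter relative to barge = (0.544, -1.716); barge relative to water = (4.168, 6.593); water relative to ground = (0.000, -0.900).
Sum = (4.712, 3.977) m/s.
Speed = |(4.712, 3.977)| = 6.166 m/s.

6.2 m/s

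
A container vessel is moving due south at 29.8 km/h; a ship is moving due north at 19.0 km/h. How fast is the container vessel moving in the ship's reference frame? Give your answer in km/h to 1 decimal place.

Taking east as x and north as y: container vessel velocity = (0.000, -29.800) km/h; ship velocity = (0.000, 19.000) km/h.
Velocity of container vessel relative to ship = (0.000, -29.800) − (0.000, 19.000) = (0.000, -48.800) km/h.
Magnitude = |(0.000, -48.800)| = 48.800 km/h.

48.8 km/h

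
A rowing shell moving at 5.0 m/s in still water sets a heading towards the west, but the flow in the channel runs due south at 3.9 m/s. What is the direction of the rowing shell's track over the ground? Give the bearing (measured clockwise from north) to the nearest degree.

232°

Taking east as x and north as y: velocity relative to the water = (-5.000, 0.000) m/s; the water relative to ground = (0.000, -3.900) m/s.
Velocity relative to ground = (-5.000, 0.000) + (0.000, -3.900) = (-5.000, -3.900) m/s.
Bearing = atan2(-5.00, -3.90) = 232.05° clockwise from north.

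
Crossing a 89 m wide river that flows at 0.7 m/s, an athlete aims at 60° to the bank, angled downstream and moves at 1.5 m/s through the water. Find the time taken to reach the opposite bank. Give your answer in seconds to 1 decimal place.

68.5 s

The component of the athlete's velocity perpendicular to the bank is 1.5 × sin 60° = 1.299 m/s.
Only the cross-stream component determines the crossing time; the current contributes nothing perpendicular to the bank.
Time = 89 / 1.299 = 68.512 s.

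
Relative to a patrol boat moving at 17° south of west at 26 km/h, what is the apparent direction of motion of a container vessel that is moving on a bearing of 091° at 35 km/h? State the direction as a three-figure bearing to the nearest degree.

083°

Taking east as x and north as y: container vessel velocity = (34.995, -0.611) km/h; patrol boat velocity = (-24.864, -7.602) km/h.
Velocity of container vessel relative to patrol boat = (34.995, -0.611) − (-24.864, -7.602) = (59.859, 6.991) km/h.
Bearing = atan2(59.86, 6.99) = 83.34° clockwise from north.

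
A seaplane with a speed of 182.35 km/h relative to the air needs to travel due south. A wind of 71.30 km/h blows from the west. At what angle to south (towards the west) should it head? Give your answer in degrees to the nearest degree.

23°

The wind pushes perpendicular to the desired track; the heading must have a component into the wind equal to 71.30 km/h: 182.35 sin θ = 71.30.
sin θ = 0.3910, so θ = 23.017°.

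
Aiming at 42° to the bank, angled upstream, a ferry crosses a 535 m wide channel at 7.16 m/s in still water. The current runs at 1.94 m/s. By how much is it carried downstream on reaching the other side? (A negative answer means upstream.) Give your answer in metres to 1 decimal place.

-377.5 m

Perpendicular speed = 4.791 m/s; crossing time = 535 / 4.791 = 111.668 s.
Net downstream speed = -3.381 m/s.
Drift = -3.381 × 111.668 = -377.541 m (upstream).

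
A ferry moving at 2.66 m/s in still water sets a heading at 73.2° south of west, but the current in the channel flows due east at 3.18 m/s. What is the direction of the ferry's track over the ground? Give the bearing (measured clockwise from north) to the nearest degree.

137°

Taking east as x and north as y: velocity relative to the water = (-0.769, -2.546) m/s; the water relative to ground = (3.180, 0.000) m/s.
Velocity relative to ground = (-0.769, -2.546) + (3.180, 0.000) = (2.411, -2.546) m/s.
Bearing = atan2(2.41, -2.55) = 136.56° clockwise from north.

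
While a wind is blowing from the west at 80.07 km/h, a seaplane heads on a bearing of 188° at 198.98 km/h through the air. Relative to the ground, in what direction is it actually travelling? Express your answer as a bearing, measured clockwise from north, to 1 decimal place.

165.1°

Taking east as x and north as y: velocity relative to the air = (-27.693, -197.044) km/h; the air relative to ground = (80.070, 0.000) km/h.
Velocity relative to ground = (-27.693, -197.044) + (80.070, 0.000) = (52.377, -197.044) km/h.
Bearing = atan2(52.38, -197.04) = 165.11° clockwise from north.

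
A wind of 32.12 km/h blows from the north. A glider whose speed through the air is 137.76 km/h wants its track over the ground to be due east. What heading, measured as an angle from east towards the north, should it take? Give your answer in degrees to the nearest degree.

13°

The wind pushes perpendicular to the desired track; the heading must have a component into the wind equal to 32.12 km/h: 137.76 sin θ = 32.12.
sin θ = 0.2332, so θ = 13.483°.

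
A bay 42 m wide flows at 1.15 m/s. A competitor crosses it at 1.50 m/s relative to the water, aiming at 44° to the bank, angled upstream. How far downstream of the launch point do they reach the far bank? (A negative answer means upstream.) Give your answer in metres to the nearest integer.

3 m

Perpendicular speed = 1.042 m/s; crossing time = 42 / 1.042 = 40.308 s.
Net downstream speed = 0.071 m/s.
Drift = 0.071 × 40.308 = 2.861 m (downstream).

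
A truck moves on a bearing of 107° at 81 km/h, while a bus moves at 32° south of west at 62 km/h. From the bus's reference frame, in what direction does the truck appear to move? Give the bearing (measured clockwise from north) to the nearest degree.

086°

Taking east as x and north as y: truck velocity = (77.461, -23.682) km/h; bus velocity = (-52.579, -32.855) km/h.
Velocity of truck relative to bus = (77.461, -23.682) − (-52.579, -32.855) = (130.040, 9.173) km/h.
Bearing = atan2(130.04, 9.17) = 85.97° clockwise from north.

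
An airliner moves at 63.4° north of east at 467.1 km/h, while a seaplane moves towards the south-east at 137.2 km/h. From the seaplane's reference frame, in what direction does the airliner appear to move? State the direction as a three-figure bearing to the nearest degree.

Taking east as x and north as y: airliner velocity = (209.148, 417.659) km/h; seaplane velocity = (97.015, -97.015) km/h.
Velocity of airliner relative to seaplane = (209.148, 417.659) − (97.015, -97.015) = (112.133, 514.674) km/h.
Bearing = atan2(112.13, 514.67) = 12.29° clockwise from north.

012°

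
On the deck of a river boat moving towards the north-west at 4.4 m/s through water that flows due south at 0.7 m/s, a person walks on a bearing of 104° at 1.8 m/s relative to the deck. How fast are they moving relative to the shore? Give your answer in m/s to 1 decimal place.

2.4 m/s

In east/north components (m/s): person relative to river boat = (1.747, -0.435); river boat relative to water = (-3.111, 3.111); water relative to ground = (0.000, -0.700).
Sum = (-1.365, 1.976) m/s.
Speed = |(-1.365, 1.976)| = 2.401 m/s.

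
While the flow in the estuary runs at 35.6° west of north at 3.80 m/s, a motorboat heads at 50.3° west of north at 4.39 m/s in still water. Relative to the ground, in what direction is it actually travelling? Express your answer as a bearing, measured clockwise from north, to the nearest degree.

Taking east as x and north as y: velocity relative to the water = (-3.378, 2.804) m/s; the water relative to ground = (-2.212, 3.090) m/s.
Velocity relative to ground = (-3.378, 2.804) + (-2.212, 3.090) = (-5.590, 5.894) m/s.
Bearing = atan2(-5.59, 5.89) = 316.52° clockwise from north.

317°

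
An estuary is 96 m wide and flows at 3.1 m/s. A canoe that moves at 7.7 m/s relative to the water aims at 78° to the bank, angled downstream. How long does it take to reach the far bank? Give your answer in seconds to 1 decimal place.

12.7 s

The component of the canoe's velocity perpendicular to the bank is 7.7 × sin 78° = 7.532 m/s.
Only the cross-stream component determines the crossing time; the current contributes nothing perpendicular to the bank.
Time = 96 / 7.532 = 12.746 s.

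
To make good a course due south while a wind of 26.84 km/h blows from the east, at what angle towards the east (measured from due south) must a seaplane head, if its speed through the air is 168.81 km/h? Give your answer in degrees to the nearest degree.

The wind pushes perpendicular to the desired track; the heading must have a component into the wind equal to 26.84 km/h: 168.81 sin θ = 26.84.
sin θ = 0.1590, so θ = 9.149°.

9°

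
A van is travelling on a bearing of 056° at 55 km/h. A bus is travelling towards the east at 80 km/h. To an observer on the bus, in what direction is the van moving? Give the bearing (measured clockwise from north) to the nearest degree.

Taking east as x and north as y: van velocity = (45.597, 30.756) km/h; bus velocity = (80.000, 0.000) km/h.
Velocity of van relative to bus = (45.597, 30.756) − (80.000, 0.000) = (-34.403, 30.756) km/h.
Bearing = atan2(-34.40, 30.76) = 311.80° clockwise from north.

312°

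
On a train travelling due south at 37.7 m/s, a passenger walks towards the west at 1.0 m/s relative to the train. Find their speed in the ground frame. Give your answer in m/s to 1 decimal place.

Taking east as x and north as y: train velocity = (0.000, -37.700) m/s; passenger velocity relative to train = (-1.000, 0.000) m/s.
Velocity relative to ground = (0.000, -37.700) + (-1.000, 0.000) = (-1.000, -37.700) m/s.
Speed = |(-1.000, -37.700)| = 37.713 m/s.

37.7 m/s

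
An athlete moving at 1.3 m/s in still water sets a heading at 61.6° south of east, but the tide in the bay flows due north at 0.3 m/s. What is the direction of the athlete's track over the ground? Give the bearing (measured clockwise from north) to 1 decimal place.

Taking east as x and north as y: velocity relative to the water = (0.618, -1.144) m/s; the water relative to ground = (0.000, 0.300) m/s.
Velocity relative to ground = (0.618, -1.144) + (0.000, 0.300) = (0.618, -0.844) m/s.
Bearing = atan2(0.62, -0.84) = 143.76° clockwise from north.

143.8°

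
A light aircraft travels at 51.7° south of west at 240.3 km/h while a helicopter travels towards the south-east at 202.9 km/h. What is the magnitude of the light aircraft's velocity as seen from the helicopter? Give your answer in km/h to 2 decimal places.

295.86 km/h

Taking east as x and north as y: light aircraft velocity = (-148.933, -188.582) km/h; helicopter velocity = (143.472, -143.472) km/h.
Velocity of light aircraft relative to helicopter = (-148.933, -188.582) − (143.472, -143.472) = (-292.405, -45.110) km/h.
Magnitude = |(-292.405, -45.110)| = 295.864 km/h.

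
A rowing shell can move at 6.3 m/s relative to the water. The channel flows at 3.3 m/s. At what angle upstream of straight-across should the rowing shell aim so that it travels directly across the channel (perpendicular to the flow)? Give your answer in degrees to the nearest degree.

To cancel the current, the upstream component of the rowing shell's velocity must equal the flow: 6.3 sin θ = 3.3.
sin θ = 3.3 / 6.3 = 0.5238.
θ = arcsin(0.5238) = 31.588°.

32°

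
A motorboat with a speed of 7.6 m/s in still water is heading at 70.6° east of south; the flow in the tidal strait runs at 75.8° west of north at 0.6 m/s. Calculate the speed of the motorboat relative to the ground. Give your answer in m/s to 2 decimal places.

Taking east as x and north as y: velocity relative to the water = (7.168, -2.524) m/s; the water relative to ground = (-0.582, 0.147) m/s.
Velocity relative to ground = (7.168, -2.524) + (-0.582, 0.147) = (6.587, -2.377) m/s.
Speed = |(6.587, -2.377)| = 7.003 m/s.

7.00 m/s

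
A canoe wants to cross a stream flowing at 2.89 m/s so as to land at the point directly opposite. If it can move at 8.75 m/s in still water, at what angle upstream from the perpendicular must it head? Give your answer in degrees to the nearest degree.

To cancel the current, the upstream component of the canoe's velocity must equal the flow: 8.75 sin θ = 2.89.
sin θ = 2.89 / 8.75 = 0.3303.
θ = arcsin(0.3303) = 19.286°.

19°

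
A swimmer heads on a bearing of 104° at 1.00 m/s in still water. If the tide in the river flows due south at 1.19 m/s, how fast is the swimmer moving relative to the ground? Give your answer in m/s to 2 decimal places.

1.73 m/s

Taking east as x and north as y: velocity relative to the water = (0.970, -0.242) m/s; the water relative to ground = (0.000, -1.190) m/s.
Velocity relative to ground = (0.970, -0.242) + (0.000, -1.190) = (0.970, -1.432) m/s.
Speed = |(0.970, -1.432)| = 1.730 m/s.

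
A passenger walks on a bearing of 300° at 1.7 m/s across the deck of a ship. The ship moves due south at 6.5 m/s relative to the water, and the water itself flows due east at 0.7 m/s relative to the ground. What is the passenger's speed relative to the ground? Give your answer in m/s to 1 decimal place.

In east/north components (m/s): passenger relative to ship = (-1.472, 0.850); ship relative to water = (0.000, -6.500); water relative to ground = (0.700, 0.000).
Sum = (-0.772, -5.650) m/s.
Speed = |(-0.772, -5.650)| = 5.703 m/s.

5.7 m/s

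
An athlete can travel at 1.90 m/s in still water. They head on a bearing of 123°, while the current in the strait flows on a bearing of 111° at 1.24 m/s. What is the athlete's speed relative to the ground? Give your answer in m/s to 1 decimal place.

3.1 m/s

Taking east as x and north as y: velocity relative to the water = (1.593, -1.035) m/s; the water relative to ground = (1.158, -0.444) m/s.
Velocity relative to ground = (1.593, -1.035) + (1.158, -0.444) = (2.751, -1.479) m/s.
Speed = |(2.751, -1.479)| = 3.124 m/s.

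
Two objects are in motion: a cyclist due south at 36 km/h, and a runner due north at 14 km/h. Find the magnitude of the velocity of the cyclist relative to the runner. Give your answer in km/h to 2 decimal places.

50.00 km/h

Taking east as x and north as y: cyclist velocity = (0.000, -36.000) km/h; runner velocity = (0.000, 14.000) km/h.
Velocity of cyclist relative to runner = (0.000, -36.000) − (0.000, 14.000) = (0.000, -50.000) km/h.
Magnitude = |(0.000, -50.000)| = 50.000 km/h.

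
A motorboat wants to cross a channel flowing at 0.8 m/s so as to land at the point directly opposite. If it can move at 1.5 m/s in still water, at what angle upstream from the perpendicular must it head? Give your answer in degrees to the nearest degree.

To cancel the current, the upstream component of the motorboat's velocity must equal the flow: 1.5 sin θ = 0.8.
sin θ = 0.8 / 1.5 = 0.5333.
θ = arcsin(0.5333) = 32.231°.

32°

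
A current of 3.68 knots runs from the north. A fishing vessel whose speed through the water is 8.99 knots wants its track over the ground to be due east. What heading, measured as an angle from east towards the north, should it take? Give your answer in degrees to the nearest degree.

24°

The current pushes perpendicular to the desired track; the heading must have a component into the current equal to 3.68 knots: 8.99 sin θ = 3.68.
sin θ = 0.4093, so θ = 24.164°.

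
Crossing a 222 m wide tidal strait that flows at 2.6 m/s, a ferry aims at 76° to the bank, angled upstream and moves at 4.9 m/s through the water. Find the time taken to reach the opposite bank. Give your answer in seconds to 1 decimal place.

The component of the ferry's velocity perpendicular to the bank is 4.9 × sin 76° = 4.754 m/s.
The flow acts along the bank and has no component across it.
Time = 222 / 4.754 = 46.693 s.

46.7 s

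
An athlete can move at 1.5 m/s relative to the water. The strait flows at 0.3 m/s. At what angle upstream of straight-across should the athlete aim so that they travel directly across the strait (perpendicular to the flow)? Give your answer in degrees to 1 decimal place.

To cancel the current, the upstream component of the athlete's velocity must equal the flow: 1.5 sin θ = 0.3.
sin θ = 0.3 / 1.5 = 0.2000.
θ = arcsin(0.2000) = 11.537°.

11.5°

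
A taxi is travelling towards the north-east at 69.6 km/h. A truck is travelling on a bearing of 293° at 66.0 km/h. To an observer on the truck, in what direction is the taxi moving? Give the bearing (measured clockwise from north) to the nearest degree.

Taking east as x and north as y: taxi velocity = (49.215, 49.215) km/h; truck velocity = (-60.753, 25.788) km/h.
Velocity of taxi relative to truck = (49.215, 49.215) − (-60.753, 25.788) = (109.968, 23.426) km/h.
Bearing = atan2(109.97, 23.43) = 77.97° clockwise from north.

078°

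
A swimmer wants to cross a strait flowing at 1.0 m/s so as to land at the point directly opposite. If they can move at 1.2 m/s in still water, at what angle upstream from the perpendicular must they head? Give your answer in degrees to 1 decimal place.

56.4°

To cancel the current, the upstream component of the swimmer's velocity must equal the flow: 1.2 sin θ = 1.0.
sin θ = 1.0 / 1.2 = 0.8333.
θ = arcsin(0.8333) = 56.443°.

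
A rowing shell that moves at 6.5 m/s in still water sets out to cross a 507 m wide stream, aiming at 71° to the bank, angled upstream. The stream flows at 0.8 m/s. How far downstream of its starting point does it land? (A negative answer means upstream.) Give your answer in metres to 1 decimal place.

Perpendicular speed = 6.146 m/s; crossing time = 507 / 6.146 = 82.494 s.
Net downstream speed = -1.316 m/s.
Drift = -1.316 × 82.494 = -108.579 m (upstream).

-108.6 m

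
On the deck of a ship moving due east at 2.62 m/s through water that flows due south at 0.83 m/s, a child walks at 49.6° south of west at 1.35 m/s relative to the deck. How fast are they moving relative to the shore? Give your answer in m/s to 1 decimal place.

In east/north components (m/s): child relative to ship = (-0.875, -1.028); ship relative to water = (2.620, 0.000); water relative to ground = (0.000, -0.830).
Sum = (1.745, -1.858) m/s.
Speed = |(1.745, -1.858)| = 2.549 m/s.

2.5 m/s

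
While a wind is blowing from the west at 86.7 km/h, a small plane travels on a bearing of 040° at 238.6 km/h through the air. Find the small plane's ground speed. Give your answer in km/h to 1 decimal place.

301.7 km/h

Taking east as x and north as y: velocity relative to the air = (153.369, 182.778) km/h; the air relative to ground = (86.700, 0.000) km/h.
Velocity relative to ground = (153.369, 182.778) + (86.700, 0.000) = (240.069, 182.778) km/h.
Speed = |(240.069, 182.778)| = 301.730 km/h.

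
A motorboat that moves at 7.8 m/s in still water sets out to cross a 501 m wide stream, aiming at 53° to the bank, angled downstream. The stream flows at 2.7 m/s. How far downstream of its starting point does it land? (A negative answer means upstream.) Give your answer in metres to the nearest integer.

Perpendicular speed = 6.229 m/s; crossing time = 501 / 6.229 = 80.426 s.
Net downstream speed = 7.394 m/s.
Drift = 7.394 × 80.426 = 594.680 m (downstream).

595 m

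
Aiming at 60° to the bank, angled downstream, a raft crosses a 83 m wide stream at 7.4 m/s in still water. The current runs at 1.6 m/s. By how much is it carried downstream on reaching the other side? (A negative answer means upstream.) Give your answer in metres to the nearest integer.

Perpendicular speed = 6.409 m/s; crossing time = 83 / 6.409 = 12.951 s.
Net downstream speed = 5.300 m/s.
Drift = 5.300 × 12.951 = 68.642 m (downstream).

69 m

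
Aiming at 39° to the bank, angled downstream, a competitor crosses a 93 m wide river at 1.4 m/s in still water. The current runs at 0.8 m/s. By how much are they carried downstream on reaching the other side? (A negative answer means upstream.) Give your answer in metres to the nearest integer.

199 m

Perpendicular speed = 0.881 m/s; crossing time = 93 / 0.881 = 105.556 s.
Net downstream speed = 1.888 m/s.
Drift = 1.888 × 105.556 = 199.290 m (downstream).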